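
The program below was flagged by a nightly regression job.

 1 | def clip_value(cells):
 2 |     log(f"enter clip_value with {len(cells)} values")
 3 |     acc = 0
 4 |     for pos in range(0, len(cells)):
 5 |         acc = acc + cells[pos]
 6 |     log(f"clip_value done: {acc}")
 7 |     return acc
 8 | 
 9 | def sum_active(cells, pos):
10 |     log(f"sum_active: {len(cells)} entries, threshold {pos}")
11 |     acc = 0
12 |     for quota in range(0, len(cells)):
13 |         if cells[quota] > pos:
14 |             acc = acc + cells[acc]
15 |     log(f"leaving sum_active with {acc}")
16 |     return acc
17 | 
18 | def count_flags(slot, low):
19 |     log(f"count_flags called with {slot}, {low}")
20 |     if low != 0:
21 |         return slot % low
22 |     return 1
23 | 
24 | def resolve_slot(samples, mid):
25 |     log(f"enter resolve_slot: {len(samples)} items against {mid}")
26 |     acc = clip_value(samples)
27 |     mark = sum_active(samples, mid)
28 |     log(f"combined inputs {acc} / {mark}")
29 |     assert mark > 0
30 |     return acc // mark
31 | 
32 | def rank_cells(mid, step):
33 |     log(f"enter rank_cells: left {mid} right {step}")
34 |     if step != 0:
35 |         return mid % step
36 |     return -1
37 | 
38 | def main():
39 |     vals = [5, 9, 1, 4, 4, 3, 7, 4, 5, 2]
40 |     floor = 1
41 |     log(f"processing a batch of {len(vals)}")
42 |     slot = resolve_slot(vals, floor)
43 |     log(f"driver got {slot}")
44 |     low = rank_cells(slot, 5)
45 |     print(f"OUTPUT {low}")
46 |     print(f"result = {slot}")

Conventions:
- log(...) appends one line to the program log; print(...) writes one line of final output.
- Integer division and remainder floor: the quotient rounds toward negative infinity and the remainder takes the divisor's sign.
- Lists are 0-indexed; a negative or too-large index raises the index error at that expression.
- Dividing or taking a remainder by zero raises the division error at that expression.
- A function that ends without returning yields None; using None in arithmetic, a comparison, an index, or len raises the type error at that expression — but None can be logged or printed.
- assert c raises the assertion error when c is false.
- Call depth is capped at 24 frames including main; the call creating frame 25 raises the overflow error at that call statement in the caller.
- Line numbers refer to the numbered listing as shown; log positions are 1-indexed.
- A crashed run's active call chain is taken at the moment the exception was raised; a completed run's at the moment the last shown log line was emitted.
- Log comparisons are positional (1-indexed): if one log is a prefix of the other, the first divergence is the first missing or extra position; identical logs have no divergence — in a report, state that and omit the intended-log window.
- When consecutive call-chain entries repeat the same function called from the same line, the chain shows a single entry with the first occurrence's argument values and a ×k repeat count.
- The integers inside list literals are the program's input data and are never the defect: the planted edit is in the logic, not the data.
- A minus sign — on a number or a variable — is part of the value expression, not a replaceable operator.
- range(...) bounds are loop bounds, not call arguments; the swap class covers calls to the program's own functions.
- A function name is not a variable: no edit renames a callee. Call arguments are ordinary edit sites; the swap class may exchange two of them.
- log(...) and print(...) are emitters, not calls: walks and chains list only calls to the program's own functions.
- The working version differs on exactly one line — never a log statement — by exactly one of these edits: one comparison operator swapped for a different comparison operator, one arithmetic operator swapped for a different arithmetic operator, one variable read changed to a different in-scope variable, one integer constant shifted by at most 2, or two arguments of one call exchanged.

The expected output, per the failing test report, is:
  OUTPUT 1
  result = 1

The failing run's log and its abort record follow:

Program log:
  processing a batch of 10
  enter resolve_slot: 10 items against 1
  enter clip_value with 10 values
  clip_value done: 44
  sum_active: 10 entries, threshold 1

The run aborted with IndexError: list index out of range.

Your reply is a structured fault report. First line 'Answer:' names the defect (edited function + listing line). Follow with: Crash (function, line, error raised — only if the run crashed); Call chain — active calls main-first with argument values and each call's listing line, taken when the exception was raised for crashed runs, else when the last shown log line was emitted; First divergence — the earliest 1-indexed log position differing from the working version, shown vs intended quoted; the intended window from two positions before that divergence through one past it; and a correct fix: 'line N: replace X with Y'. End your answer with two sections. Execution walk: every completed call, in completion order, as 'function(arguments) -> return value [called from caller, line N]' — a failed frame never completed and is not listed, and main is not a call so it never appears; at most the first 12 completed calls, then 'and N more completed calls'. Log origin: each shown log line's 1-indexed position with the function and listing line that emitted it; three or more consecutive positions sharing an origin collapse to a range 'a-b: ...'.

Answer: the defect is in sum_active at line 14.
Key fact: After 5 matching log lines the faulty run goes silent, while the working version continues with 'leaving sum_active with 43'.
Crash: sum_active, line 14, IndexError.
Call chain: main -> resolve_slot([5, 9, 1, 4, 4, 3, 7, 4, 5, 2], 1) (called at line 42) -> sum_active([5, 9, 1, 4, 4, 3, 7, 4, 5, 2], 1) (called at line 27).
First divergence: position 6; the shown log stops at 5 lines while the working version next logs 'leaving sum_active with 43'.
Intended log window:
  4: clip_value done: 44
  5: sum_active: 10 entries, threshold 1
  6: leaving sum_active with 43
  7: combined inputs 44 / 43
Execution walk:
  clip_value([5, 9, 1, 4, 4, 3, 7, 4, 5, 2]) -> 44  [called from resolve_slot, line 26]
Log origin:
  1: emitted by main (line 41)
  2: emitted by resolve_slot (line 25)
  3: emitted by clip_value (line 2)
  4: emitted by clip_value (line 6)
  5: emitted by sum_active (line 10)
A correct fix: line 14: replace `cells[acc]` with `cells[quota]`.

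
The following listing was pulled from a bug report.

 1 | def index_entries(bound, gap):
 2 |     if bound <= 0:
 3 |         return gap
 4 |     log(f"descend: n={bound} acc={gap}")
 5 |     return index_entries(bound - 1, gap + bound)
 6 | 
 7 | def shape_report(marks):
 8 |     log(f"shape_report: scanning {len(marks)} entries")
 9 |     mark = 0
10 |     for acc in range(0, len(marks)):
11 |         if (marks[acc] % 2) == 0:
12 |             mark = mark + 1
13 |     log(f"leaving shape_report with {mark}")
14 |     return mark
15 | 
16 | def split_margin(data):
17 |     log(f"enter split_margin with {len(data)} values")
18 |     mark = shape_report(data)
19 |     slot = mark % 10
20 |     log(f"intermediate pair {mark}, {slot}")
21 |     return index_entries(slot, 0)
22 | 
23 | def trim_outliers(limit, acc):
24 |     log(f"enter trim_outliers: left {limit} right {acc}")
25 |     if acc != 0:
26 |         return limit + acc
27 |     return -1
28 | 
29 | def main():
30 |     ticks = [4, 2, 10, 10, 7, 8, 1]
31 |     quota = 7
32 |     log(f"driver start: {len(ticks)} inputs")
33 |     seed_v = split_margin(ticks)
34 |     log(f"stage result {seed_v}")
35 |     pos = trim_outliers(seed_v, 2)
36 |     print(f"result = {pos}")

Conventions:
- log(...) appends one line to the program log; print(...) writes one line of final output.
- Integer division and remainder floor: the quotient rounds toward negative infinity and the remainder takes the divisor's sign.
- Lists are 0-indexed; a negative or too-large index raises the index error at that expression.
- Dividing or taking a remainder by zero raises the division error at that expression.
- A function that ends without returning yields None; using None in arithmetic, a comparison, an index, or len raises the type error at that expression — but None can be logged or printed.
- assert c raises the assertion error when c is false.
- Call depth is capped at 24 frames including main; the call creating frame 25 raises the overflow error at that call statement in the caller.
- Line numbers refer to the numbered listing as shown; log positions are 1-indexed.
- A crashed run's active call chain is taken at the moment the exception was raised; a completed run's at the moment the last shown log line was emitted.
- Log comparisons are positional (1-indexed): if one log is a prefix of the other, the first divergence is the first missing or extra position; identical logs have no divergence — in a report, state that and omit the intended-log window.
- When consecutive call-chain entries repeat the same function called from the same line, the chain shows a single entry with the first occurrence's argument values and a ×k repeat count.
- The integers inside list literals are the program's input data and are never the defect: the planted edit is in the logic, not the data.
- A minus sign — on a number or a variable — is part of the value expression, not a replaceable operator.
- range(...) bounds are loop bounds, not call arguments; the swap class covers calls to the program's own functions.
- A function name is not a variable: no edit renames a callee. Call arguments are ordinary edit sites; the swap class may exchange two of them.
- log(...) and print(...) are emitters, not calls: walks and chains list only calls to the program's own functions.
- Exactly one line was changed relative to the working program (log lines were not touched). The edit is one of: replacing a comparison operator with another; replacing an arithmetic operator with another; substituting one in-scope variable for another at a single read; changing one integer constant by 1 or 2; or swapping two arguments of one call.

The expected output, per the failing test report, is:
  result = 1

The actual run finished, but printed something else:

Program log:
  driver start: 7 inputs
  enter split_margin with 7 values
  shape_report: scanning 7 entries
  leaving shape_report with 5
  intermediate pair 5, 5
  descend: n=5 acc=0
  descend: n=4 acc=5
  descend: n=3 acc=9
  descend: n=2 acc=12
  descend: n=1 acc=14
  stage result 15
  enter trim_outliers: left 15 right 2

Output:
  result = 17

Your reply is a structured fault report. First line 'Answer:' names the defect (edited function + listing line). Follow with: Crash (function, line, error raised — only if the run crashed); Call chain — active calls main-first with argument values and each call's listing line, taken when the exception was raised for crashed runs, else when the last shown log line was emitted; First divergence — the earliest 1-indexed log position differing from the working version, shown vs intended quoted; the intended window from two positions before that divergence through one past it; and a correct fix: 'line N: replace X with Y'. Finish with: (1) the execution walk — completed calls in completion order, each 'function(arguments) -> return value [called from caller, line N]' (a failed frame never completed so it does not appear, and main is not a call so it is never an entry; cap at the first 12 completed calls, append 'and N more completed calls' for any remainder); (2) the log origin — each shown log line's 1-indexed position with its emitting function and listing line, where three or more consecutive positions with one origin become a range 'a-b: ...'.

Answer: the defect is in trim_outliers at line 26.
The tell: Nothing in the log betrays the bug — only the output does.
Call chain: main -> trim_outliers(15, 2) (called at line 35).
First divergence: none (the log streams are identical).
Execution walk:
  shape_report([4, 2, 10, 10, 7, 8, 1]) -> 5  [called from split_margin, line 18]
  index_entries(0, 15) -> 15  [called from index_entries, line 5]
  index_entries(1, 14) -> 15  [called from index_entries, line 5]
  index_entries(2, 12) -> 15  [called from index_entries, line 5]
  index_entries(3, 9) -> 15  [called from index_entries, line 5]
  index_entries(4, 5) -> 15  [called from index_entries, line 5]
  index_entries(5, 0) -> 15  [called from split_margin, line 21]
  split_margin([4, 2, 10, 10, 7, 8, 1]) -> 15  [called from main, line 33]
  trim_outliers(15, 2) -> 17  [called from main, line 35]
Log origin:
  1 — main, line 32
  2 — split_margin, line 17
  3 — shape_report, line 8
  4 — shape_report, line 13
  5 — split_margin, line 20
  6-10 — index_entries, line 4
  11 — main, line 34
  12 — trim_outliers, line 24
A correct fix: line 26: replace `+` with `%`.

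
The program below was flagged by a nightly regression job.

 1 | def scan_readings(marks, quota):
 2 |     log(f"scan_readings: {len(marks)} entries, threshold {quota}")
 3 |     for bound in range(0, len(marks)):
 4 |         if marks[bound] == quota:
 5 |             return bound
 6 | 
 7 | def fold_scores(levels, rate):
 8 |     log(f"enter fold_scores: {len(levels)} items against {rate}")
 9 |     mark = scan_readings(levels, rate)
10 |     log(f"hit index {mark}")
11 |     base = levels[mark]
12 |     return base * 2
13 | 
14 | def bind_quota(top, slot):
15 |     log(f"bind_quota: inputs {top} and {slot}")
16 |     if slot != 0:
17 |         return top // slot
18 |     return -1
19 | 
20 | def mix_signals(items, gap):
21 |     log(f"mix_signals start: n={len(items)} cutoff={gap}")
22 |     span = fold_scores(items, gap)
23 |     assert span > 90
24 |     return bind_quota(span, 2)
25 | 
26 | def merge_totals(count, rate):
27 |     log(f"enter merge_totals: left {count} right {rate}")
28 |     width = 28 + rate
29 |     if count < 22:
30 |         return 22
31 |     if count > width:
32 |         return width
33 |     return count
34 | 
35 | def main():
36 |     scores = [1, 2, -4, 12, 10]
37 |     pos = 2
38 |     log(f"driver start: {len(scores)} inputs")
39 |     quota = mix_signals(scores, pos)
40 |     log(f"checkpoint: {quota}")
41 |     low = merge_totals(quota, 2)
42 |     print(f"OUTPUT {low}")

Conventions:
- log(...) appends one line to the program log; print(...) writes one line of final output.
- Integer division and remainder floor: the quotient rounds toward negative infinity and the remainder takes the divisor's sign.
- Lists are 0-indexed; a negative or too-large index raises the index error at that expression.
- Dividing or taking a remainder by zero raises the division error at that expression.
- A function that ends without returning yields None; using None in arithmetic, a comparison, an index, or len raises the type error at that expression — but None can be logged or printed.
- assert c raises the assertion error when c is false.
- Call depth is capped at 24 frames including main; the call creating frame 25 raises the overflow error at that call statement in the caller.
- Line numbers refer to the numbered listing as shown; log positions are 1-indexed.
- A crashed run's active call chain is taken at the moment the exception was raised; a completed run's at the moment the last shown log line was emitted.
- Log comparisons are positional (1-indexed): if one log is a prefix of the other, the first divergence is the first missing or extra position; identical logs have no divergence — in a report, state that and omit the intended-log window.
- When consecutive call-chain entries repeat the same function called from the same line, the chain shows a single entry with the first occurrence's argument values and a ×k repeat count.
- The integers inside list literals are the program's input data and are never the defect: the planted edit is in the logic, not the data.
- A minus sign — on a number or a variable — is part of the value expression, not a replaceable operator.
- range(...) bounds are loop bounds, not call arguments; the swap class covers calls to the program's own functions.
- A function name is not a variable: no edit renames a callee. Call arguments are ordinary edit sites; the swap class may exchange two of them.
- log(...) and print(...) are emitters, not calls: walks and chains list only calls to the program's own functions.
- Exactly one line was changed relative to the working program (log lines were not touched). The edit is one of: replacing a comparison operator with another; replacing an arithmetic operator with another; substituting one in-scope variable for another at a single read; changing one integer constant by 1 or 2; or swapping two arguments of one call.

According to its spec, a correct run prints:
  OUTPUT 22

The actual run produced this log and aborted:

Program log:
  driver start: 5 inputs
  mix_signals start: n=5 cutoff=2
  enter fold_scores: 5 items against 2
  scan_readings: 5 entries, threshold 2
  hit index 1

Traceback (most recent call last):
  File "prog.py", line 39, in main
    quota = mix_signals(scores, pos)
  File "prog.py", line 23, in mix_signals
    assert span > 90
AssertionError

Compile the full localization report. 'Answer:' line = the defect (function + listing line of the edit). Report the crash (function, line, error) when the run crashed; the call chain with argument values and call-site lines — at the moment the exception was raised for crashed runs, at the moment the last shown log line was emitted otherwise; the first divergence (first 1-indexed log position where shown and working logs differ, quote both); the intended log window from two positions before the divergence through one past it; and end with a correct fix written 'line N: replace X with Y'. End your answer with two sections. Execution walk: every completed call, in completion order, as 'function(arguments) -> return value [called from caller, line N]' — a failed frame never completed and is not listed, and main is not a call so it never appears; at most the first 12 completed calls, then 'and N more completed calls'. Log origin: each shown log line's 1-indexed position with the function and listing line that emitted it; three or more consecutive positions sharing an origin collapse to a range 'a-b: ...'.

Answer: the defect is in mix_signals at line 23.
Core observation: The faulty run's log stops after 5 lines; the working version's next line would be 'bind_quota: inputs 4 and 2'.
Crash: mix_signals, line 23, AssertionError.
Call chain: main -> mix_signals([1, 2, -4, 12, 10], 2) (called at line 39).
First divergence: position 6 — the faulty run's log ends after 5 lines; the working version continues with 'bind_quota: inputs 4 and 2'.
Intended log window:
  4: scan_readings: 5 entries, threshold 2
  5: hit index 1
  6: bind_quota: inputs 4 and 2
  7: checkpoint: 2
Execution walk:
  scan_readings([1, 2, -4, 12, 10], 2) -> 1  [called from fold_scores, line 9]
  fold_scores([1, 2, -4, 12, 10], 2) -> 4  [called from mix_signals, line 22]
Origin of each log line:
  1 — main, line 38
  2 — mix_signals, line 21
  3 — fold_scores, line 8
  4 — scan_readings, line 2
  5 — fold_scores, line 10
A correct fix: line 23: replace `>` with `<=`.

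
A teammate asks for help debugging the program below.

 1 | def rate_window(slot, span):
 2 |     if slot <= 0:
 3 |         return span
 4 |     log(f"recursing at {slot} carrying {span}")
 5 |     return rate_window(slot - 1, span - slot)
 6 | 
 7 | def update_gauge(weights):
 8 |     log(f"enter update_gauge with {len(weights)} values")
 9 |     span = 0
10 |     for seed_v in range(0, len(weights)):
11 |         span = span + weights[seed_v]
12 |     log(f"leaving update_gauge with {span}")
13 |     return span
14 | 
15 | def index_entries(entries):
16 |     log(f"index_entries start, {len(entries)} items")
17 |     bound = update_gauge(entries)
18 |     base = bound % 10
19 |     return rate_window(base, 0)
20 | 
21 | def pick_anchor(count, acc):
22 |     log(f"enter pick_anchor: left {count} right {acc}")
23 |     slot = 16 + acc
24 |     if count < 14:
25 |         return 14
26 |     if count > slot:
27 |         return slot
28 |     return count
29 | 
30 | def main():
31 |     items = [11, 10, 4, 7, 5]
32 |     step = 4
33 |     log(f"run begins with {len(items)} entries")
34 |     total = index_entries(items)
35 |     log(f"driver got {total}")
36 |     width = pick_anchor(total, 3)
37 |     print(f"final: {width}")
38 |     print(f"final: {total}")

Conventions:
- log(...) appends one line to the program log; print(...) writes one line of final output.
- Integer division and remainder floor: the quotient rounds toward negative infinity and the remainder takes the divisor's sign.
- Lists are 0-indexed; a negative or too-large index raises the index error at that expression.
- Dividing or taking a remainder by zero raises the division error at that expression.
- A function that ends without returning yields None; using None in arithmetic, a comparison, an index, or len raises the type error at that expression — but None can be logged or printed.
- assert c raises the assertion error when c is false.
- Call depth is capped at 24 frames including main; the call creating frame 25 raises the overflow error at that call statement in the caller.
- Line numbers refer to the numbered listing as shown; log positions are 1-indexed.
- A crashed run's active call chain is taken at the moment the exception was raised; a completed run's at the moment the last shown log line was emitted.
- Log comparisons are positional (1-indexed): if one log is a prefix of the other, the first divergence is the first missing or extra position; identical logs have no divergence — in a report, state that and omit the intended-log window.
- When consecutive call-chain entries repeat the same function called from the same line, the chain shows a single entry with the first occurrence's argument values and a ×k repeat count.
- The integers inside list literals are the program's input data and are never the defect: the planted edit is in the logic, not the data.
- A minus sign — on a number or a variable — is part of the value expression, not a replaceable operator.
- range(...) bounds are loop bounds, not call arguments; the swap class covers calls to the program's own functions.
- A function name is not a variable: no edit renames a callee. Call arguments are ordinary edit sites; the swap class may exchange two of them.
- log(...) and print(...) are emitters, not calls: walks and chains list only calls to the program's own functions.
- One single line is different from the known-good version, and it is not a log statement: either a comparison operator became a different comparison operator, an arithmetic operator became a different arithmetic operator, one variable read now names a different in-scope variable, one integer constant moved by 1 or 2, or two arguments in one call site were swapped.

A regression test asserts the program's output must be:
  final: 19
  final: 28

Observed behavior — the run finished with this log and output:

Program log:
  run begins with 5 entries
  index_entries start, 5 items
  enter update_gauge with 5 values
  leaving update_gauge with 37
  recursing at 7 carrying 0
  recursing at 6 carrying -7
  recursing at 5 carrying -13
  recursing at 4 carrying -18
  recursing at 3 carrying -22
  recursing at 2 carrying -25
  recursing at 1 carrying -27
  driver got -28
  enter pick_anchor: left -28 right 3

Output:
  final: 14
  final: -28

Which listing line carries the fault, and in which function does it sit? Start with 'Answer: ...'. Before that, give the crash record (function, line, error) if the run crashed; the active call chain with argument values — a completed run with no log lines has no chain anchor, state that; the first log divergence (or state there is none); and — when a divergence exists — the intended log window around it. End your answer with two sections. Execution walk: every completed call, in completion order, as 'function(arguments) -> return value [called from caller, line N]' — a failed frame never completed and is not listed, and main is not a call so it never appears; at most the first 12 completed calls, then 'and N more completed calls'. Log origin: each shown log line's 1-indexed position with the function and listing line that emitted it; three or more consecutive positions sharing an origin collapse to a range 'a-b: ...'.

Answer: the defect is in rate_window at line 5.
Core observation: Log line 6 is where behavior first shows: 'recursing at 6 carrying -7' appears instead of 'recursing at 6 carrying 7'.
Call chain: main -> pick_anchor(-28, 3) (called at line 36).
First divergence: position 6 — the shown line 'recursing at 6 carrying -7' should read 'recursing at 6 carrying 7'.
Intended log window:
  4: leaving update_gauge with 37
  5: recursing at 7 carrying 0
  6: recursing at 6 carrying 7
  7: recursing at 5 carrying 13
Execution walk:
  update_gauge([11, 10, 4, 7, 5]) -> 37  [called from index_entries, line 17]
  rate_window(0, -28) -> -28  [called from rate_window, line 5]
  rate_window(1, -27) -> -28  [called from rate_window, line 5]
  rate_window(2, -25) -> -28  [called from rate_window, line 5]
  rate_window(3, -22) -> -28  [called from rate_window, line 5]
  rate_window(4, -18) -> -28  [called from rate_window, line 5]
  rate_window(5, -13) -> -28  [called from rate_window, line 5]
  rate_window(6, -7) -> -28  [called from rate_window, line 5]
  rate_window(7, 0) -> -28  [called from index_entries, line 19]
  index_entries([11, 10, 4, 7, 5]) -> -28  [called from main, line 34]
  pick_anchor(-28, 3) -> 14  [called from main, line 36]
Origin of each log line:
  1: logged in main at line 33
  2: logged in index_entries at line 16
  3: logged in update_gauge at line 8
  4: logged in update_gauge at line 12
  5-11: logged in rate_window at line 4
  12: logged in main at line 35
  13: logged in pick_anchor at line 22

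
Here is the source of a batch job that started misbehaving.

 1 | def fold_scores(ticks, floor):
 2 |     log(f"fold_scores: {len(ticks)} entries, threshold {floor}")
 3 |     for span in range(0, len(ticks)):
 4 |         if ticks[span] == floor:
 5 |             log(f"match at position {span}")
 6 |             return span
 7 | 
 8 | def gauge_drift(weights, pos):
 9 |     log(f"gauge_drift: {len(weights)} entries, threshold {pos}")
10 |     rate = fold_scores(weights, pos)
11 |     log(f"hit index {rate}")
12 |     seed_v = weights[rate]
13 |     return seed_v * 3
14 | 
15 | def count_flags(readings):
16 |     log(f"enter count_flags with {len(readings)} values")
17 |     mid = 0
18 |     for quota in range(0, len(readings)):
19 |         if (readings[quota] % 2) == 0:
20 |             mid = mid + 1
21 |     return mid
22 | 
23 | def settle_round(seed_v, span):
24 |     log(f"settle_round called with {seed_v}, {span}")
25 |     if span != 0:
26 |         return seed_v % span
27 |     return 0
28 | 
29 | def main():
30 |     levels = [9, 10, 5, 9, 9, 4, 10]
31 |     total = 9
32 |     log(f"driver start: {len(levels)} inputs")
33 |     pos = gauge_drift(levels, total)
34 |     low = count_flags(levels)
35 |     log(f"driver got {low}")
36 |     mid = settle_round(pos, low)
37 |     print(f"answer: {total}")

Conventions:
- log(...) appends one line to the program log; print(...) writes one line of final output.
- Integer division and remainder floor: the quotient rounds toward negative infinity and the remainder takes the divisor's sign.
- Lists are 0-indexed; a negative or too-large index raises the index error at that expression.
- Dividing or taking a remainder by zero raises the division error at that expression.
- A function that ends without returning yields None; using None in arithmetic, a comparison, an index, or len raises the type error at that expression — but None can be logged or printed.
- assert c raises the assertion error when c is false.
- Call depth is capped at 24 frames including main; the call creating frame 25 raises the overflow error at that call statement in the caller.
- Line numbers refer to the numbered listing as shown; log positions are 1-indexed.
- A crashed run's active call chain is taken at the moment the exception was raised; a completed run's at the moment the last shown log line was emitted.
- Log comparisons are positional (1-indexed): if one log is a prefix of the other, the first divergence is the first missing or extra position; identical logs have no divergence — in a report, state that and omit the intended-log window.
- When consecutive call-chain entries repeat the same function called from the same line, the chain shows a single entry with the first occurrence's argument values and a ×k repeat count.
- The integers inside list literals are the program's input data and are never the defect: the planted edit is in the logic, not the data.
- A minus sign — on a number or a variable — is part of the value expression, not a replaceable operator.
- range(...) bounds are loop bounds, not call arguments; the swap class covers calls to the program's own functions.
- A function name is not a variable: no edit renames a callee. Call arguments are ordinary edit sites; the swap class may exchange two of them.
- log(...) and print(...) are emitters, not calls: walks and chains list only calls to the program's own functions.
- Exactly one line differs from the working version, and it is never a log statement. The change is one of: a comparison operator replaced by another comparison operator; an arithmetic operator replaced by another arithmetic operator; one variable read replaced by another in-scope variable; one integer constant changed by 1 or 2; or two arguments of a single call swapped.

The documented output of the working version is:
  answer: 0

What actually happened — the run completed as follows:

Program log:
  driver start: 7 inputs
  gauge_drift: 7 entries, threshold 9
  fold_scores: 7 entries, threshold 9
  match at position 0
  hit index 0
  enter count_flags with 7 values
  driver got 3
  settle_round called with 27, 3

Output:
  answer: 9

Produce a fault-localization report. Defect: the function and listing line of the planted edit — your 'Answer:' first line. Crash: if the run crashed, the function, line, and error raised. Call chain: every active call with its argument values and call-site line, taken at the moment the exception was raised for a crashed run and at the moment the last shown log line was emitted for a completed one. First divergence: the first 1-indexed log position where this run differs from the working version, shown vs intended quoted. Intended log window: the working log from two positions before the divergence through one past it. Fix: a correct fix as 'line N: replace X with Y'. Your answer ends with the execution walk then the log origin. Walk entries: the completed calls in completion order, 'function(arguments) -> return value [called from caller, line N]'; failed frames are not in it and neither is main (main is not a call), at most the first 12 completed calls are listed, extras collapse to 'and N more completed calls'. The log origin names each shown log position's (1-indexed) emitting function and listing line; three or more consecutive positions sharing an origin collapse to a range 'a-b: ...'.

Answer: the defect is in main at line 37.
The tell: Every logged value matches the working version; the printed result is what differs.
Call chain: main -> settle_round(27, 3) (called at line 36).
First divergence: there is none — every log position agrees.
Execution walk:
  fold_scores([9, 10, 5, 9, 9, 4, 10], 9) -> 0  [called from gauge_drift, line 10]
  gauge_drift([9, 10, 5, 9, 9, 4, 10], 9) -> 27  [called from main, line 33]
  count_flags([9, 10, 5, 9, 9, 4, 10]) -> 3  [called from main, line 34]
  settle_round(27, 3) -> 0  [called from main, line 36]
Log line origins:
  1: from main, line 32
  2: from gauge_drift, line 9
  3: from fold_scores, line 2
  4: from fold_scores, line 5
  5: from gauge_drift, line 11
  6: from count_flags, line 16
  7: from main, line 35
  8: from settle_round, line 24
A correct fix: line 37: replace `total` with `mid`.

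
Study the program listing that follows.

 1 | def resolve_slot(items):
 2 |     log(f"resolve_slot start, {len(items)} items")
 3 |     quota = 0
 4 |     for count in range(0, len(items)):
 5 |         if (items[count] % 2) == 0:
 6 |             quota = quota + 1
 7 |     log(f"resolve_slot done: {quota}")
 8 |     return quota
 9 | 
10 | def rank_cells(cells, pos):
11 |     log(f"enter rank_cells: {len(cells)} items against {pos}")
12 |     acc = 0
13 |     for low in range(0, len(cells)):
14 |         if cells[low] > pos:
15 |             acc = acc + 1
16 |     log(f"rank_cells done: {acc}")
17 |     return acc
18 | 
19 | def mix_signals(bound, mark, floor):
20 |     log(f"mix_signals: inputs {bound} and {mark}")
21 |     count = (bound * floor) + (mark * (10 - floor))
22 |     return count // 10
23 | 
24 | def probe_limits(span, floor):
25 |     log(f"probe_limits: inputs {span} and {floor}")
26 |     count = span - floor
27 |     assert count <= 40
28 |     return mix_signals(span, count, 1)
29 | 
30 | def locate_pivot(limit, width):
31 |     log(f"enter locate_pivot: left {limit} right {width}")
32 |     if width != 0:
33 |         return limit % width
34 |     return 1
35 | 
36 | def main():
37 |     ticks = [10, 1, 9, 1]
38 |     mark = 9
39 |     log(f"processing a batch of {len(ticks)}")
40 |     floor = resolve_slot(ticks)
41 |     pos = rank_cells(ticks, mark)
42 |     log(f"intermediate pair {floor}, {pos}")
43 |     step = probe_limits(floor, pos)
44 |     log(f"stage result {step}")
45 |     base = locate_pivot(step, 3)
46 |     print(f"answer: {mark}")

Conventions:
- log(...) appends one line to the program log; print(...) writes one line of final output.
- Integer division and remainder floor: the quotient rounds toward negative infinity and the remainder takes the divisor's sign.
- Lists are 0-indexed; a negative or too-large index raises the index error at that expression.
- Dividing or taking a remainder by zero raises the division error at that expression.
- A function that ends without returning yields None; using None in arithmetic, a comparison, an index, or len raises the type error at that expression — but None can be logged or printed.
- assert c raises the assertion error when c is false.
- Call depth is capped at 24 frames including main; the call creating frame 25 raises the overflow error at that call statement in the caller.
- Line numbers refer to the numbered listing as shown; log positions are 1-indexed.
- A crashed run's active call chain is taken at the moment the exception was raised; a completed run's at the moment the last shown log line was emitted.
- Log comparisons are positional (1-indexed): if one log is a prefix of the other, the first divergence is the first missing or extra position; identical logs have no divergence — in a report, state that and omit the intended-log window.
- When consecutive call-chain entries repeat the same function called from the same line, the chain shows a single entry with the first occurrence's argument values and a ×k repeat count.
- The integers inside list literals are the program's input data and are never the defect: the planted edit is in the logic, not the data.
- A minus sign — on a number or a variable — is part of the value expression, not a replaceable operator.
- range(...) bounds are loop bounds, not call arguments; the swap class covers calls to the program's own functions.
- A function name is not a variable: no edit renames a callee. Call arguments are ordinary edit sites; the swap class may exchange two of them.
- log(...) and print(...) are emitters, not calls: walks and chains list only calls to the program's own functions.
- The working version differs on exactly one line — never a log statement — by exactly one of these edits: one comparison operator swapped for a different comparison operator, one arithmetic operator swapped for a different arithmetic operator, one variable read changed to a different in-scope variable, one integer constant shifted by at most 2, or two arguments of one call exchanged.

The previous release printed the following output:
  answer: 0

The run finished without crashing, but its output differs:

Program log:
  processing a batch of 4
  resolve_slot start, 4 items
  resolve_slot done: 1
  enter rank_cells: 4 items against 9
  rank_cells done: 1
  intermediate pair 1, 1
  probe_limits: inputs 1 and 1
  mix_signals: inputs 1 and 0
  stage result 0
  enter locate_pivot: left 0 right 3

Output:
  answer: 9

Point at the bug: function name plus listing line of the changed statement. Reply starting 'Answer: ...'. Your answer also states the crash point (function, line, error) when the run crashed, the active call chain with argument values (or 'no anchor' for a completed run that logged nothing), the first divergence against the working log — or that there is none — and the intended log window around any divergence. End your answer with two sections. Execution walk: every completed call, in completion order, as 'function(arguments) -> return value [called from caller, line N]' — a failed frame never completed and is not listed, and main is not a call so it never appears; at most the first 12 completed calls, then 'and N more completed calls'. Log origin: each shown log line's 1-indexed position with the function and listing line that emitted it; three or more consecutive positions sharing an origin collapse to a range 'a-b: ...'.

Answer: the defect is in main at line 46.
The tell: Log streams are identical — the defect surfaces only in the printed output.
Call chain: main -> locate_pivot(0, 3) (called at line 45).
First divergence: none (the log streams are identical).
Execution walk:
  resolve_slot([10, 1, 9, 1]) -> 1  [called from main, line 40]
  rank_cells([10, 1, 9, 1], 9) -> 1  [called from main, line 41]
  mix_signals(1, 0, 1) -> 0  [called from probe_limits, line 28]
  probe_limits(1, 1) -> 0  [called from main, line 43]
  locate_pivot(0, 3) -> 0  [called from main, line 45]
Log origins:
  1: from main, line 39
  2: from resolve_slot, line 2
  3: from resolve_slot, line 7
  4: from rank_cells, line 11
  5: from rank_cells, line 16
  6: from main, line 42
  7: from probe_limits, line 25
  8: from mix_signals, line 20
  9: from main, line 44
  10: from locate_pivot, line 31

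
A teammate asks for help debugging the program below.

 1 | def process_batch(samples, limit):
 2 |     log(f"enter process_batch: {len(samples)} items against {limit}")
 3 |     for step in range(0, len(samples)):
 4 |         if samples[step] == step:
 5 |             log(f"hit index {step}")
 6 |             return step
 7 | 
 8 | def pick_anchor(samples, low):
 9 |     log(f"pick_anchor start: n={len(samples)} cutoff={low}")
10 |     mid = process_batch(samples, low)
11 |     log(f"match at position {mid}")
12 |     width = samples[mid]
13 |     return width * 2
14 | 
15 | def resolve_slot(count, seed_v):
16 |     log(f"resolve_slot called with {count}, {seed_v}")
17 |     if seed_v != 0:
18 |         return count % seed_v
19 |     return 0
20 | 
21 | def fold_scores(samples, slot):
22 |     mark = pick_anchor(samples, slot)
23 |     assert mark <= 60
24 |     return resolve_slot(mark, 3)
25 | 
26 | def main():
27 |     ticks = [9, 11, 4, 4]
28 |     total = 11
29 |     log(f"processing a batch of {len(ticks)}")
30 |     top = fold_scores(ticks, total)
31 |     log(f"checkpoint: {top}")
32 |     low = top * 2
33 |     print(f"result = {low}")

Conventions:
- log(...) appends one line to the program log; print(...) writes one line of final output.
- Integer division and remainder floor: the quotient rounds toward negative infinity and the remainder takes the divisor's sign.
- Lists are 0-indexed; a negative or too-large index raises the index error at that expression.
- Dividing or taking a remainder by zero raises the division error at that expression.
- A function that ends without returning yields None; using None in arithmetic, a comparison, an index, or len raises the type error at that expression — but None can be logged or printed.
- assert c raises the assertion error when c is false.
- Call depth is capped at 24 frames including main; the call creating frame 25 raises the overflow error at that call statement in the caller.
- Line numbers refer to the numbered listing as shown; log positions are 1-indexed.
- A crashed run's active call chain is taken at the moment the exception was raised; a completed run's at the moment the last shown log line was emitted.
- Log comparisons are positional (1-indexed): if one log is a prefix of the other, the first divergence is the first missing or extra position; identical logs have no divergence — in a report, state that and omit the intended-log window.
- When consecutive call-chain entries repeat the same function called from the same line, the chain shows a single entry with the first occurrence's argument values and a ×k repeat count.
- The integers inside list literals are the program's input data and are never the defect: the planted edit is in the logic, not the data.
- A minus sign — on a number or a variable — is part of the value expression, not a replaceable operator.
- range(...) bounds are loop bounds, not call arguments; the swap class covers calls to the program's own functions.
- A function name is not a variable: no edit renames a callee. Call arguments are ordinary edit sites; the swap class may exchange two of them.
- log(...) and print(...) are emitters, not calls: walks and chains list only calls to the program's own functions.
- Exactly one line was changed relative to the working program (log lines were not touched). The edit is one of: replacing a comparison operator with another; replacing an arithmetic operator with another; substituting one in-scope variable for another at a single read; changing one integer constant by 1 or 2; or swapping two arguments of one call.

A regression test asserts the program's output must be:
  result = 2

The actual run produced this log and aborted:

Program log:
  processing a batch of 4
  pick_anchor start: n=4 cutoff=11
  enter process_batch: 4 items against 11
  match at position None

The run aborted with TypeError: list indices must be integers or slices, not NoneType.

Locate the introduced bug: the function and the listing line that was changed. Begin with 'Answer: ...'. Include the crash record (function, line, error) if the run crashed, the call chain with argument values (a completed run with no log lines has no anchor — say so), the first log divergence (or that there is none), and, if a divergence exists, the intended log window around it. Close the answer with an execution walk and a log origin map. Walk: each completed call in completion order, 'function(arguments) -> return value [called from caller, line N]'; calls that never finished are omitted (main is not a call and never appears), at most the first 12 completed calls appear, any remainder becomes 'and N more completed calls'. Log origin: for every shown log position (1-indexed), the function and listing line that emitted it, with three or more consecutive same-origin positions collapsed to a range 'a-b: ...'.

Answer: the defect is in process_batch at line 4.
Key observation: At log position 4 the runs split — shown 'match at position None', but the working version logs 'hit index 1'.
Crash: pick_anchor, line 12, TypeError.
Call chain: main -> fold_scores([9, 11, 4, 4], 11) (called at line 30) -> pick_anchor([9, 11, 4, 4], 11) (called at line 22).
First divergence: position 4 — the shown line 'match at position None' should read 'hit index 1'.
Intended log window:
  2: pick_anchor start: n=4 cutoff=11
  3: enter process_batch: 4 items against 11
  4: hit index 1
  5: match at position 1
Execution walk:
  process_batch([9, 11, 4, 4], 11) -> None  [called from pick_anchor, line 10]
Log origin:
  1: emitted by main (line 29)
  2: emitted by pick_anchor (line 9)
  3: emitted by process_batch (line 2)
  4: emitted by pick_anchor (line 11)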